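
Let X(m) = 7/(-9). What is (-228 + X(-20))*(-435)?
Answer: 298555/3 ≈ 99518.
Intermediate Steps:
X(m) = -7/9 (X(m) = 7*(-1/9) = -7/9)
(-228 + X(-20))*(-435) = (-228 - 7/9)*(-435) = -2059/9*(-435) = 298555/3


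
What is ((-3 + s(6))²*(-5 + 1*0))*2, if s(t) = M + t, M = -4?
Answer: -10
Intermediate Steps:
s(t) = -4 + t
((-3 + s(6))²*(-5 + 1*0))*2 = ((-3 + (-4 + 6))²*(-5 + 1*0))*2 = ((-3 + 2)²*(-5 + 0))*2 = ((-1)²*(-5))*2 = (1*(-5))*2 = -5*2 = -10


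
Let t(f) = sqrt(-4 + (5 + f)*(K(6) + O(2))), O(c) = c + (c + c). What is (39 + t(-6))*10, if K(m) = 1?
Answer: 390 + 10*I*sqrt(11) ≈ 390.0 + 33.166*I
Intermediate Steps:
O(c) = 3*c (O(c) = c + 2*c = 3*c)
t(f) = sqrt(31 + 7*f) (t(f) = sqrt(-4 + (5 + f)*(1 + 3*2)) = sqrt(-4 + (5 + f)*(1 + 6)) = sqrt(-4 + (5 + f)*7) = sqrt(-4 + (35 + 7*f)) = sqrt(31 + 7*f))
(39 + t(-6))*10 = (39 + sqrt(31 + 7*(-6)))*10 = (39 + sqrt(31 - 42))*10 = (39 + sqrt(-11))*10 = (39 + I*sqrt(11))*10 = 390 + 10*I*sqrt(11)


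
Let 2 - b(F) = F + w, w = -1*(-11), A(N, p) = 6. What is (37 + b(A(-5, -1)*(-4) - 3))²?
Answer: 3025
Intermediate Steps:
w = 11
b(F) = -9 - F (b(F) = 2 - (F + 11) = 2 - (11 + F) = 2 + (-11 - F) = -9 - F)
(37 + b(A(-5, -1)*(-4) - 3))² = (37 + (-9 - (6*(-4) - 3)))² = (37 + (-9 - (-24 - 3)))² = (37 + (-9 - 1*(-27)))² = (37 + (-9 + 27))² = (37 + 18)² = 55² = 3025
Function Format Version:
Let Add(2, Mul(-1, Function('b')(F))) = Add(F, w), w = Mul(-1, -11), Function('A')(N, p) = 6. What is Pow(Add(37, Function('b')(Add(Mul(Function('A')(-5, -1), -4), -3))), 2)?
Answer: 3025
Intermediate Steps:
w = 11
Function('b')(F) = Add(-9, Mul(-1, F)) (Function('b')(F) = Add(2, Mul(-1, Add(F, 11))) = Add(2, Mul(-1, Add(11, F))) = Add(2, Add(-11, Mul(-1, F))) = Add(-9, Mul(-1, F)))
Pow(Add(37, Function('b')(Add(Mul(Function('A')(-5, -1), -4), -3))), 2) = Pow(Add(37, Add(-9, Mul(-1, Add(Mul(6, -4), -3)))), 2) = Pow(Add(37, Add(-9, Mul(-1, Add(-24, -3)))), 2) = Pow(Add(37, Add(-9, Mul(-1, -27))), 2) = Pow(Add(37, Add(-9, 27)), 2) = Pow(Add(37, 18), 2) = Pow(55, 2) = 3025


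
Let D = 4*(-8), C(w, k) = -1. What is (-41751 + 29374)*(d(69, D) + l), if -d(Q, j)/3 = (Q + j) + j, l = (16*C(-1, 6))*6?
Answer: 1373847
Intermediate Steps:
D = -32
l = -96 (l = (16*(-1))*6 = -16*6 = -96)
d(Q, j) = -6*j - 3*Q (d(Q, j) = -3*((Q + j) + j) = -3*(Q + 2*j) = -6*j - 3*Q)
(-41751 + 29374)*(d(69, D) + l) = (-41751 + 29374)*((-6*(-32) - 3*69) - 96) = -12377*((192 - 207) - 96) = -12377*(-15 - 96) = -12377*(-111) = 1373847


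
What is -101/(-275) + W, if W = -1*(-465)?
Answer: 127976/275 ≈ 465.37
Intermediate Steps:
W = 465
-101/(-275) + W = -101/(-275) + 465 = -101*(-1/275) + 465 = 101/275 + 465 = 127976/275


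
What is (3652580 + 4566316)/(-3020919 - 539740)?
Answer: -8218896/3560659 ≈ -2.3083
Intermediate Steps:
(3652580 + 4566316)/(-3020919 - 539740) = 8218896/(-3560659) = 8218896*(-1/3560659) = -8218896/3560659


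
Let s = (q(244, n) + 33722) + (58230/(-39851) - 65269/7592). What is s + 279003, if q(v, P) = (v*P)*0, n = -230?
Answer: 94611527861121/302548792 ≈ 3.1272e+5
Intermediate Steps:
q(v, P) = 0 (q(v, P) = (P*v)*0 = 0)
s = 10199507246745/302548792 (s = (0 + 33722) + (58230/(-39851) - 65269/7592) = 33722 + (58230*(-1/39851) - 65269*1/7592) = 33722 + (-58230/39851 - 65269/7592) = 33722 - 3043117079/302548792 = 10199507246745/302548792 ≈ 33712.)
s + 279003 = 10199507246745/302548792 + 279003 = 94611527861121/302548792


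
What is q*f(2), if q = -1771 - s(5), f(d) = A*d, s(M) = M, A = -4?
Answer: 14208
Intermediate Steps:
f(d) = -4*d
q = -1776 (q = -1771 - 1*5 = -1771 - 5 = -1776)
q*f(2) = -(-7104)*2 = -1776*(-8) = 14208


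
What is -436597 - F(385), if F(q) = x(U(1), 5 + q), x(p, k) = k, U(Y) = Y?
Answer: -436987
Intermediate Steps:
F(q) = 5 + q
-436597 - F(385) = -436597 - (5 + 385) = -436597 - 1*390 = -436597 - 390 = -436987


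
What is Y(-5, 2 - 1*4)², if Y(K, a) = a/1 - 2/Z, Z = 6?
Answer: 49/9 ≈ 5.4444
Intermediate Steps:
Y(K, a) = -⅓ + a (Y(K, a) = a/1 - 2/6 = a*1 - 2*⅙ = a - ⅓ = -⅓ + a)
Y(-5, 2 - 1*4)² = (-⅓ + (2 - 1*4))² = (-⅓ + (2 - 4))² = (-⅓ - 2)² = (-7/3)² = 49/9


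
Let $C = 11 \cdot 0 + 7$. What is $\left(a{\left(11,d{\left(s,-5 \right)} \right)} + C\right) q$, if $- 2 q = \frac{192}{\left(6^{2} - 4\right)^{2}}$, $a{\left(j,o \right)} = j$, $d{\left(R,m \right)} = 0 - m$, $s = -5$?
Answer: $- \frac{27}{16} \approx -1.6875$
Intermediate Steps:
$d{\left(R,m \right)} = - m$
$C = 7$ ($C = 0 + 7 = 7$)
$q = - \frac{3}{32}$ ($q = - \frac{192 \frac{1}{\left(6^{2} - 4\right)^{2}}}{2} = - \frac{192 \frac{1}{\left(36 - 4\right)^{2}}}{2} = - \frac{192 \frac{1}{32^{2}}}{2} = - \frac{192 \cdot \frac{1}{1024}}{2} = \left(- \frac{1}{2}\right) \frac{3}{16} = - \frac{3}{32} \approx -0.09375$)
$\left(a{\left(11,d{\left(s,-5 \right)} \right)} + C\right) q = \left(11 + 7\right) \left(- \frac{3}{32}\right) = 18 \left(- \frac{3}{32}\right) = - \frac{27}{16}$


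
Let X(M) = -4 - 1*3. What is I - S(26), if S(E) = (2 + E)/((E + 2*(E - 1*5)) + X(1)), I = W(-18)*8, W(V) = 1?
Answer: 460/61 ≈ 7.5410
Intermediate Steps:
X(M) = -7 (X(M) = -4 - 3 = -7)
I = 8 (I = 1*8 = 8)
S(E) = (2 + E)/(-17 + 3*E) (S(E) = (2 + E)/((E + 2*(E - 1*5)) - 7) = (2 + E)/((E + 2*(E - 5)) - 7) = (2 + E)/((E + 2*(-5 + E)) - 7) = (2 + E)/((E + (-10 + 2*E)) - 7) = (2 + E)/((-10 + 3*E) - 7) = (2 + E)/(-17 + 3*E))
I - S(26) = 8 - (2 + 26)/(-17 + 3*26) = 8 - 28/(-17 + 78) = 8 - 28/61 = 460/61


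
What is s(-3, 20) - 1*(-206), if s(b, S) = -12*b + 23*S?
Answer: 702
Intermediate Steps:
s(-3, 20) - 1*(-206) = (-12*(-3) + 23*20) - 1*(-206) = (36 + 460) + 206 = 496 + 206 = 702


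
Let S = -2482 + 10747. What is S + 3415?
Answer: 11680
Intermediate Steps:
S = 8265
S + 3415 = 8265 + 3415 = 11680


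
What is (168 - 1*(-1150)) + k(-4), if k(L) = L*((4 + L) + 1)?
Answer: 1314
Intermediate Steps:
k(L) = L*(5 + L)
(168 - 1*(-1150)) + k(-4) = (168 - 1*(-1150)) - 4*(5 - 4) = (168 + 1150) - 4*1 = 1318 - 4 = 1314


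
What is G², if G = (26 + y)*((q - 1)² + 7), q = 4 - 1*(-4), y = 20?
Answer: 6635776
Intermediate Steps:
q = 8 (q = 4 + 4 = 8)
G = 2576 (G = (26 + 20)*((8 - 1)² + 7) = 46*(7² + 7) = 46*(49 + 7) = 46*56 = 2576)
G² = 2576² = 6635776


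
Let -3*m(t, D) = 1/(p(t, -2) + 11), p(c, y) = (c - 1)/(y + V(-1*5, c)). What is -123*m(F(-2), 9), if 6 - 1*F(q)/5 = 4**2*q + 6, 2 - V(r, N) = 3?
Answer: -41/42 ≈ -0.97619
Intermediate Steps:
V(r, N) = -1 (V(r, N) = 2 - 1*3 = 2 - 3 = -1)
p(c, y) = (-1 + c)/(-1 + y) (p(c, y) = (c - 1)/(y - 1) = (-1 + c)/(-1 + y))
F(q) = -80*q (F(q) = 30 - 5*(4**2*q + 6) = 30 - 5*(16*q + 6) = 30 - 5*(6 + 16*q) = 30 + (-30 - 80*q) = -80*q)
m(t, D) = -1/(3*(34/3 - t/3)) (m(t, D) = -1/(3*((-1 + t)/(-1 - 2) + 11)) = -1/(3*((-1 + t)/(-3) + 11)) = -1/(3*(-(-1 + t)/3 + 11)) = -1/(3*((1/3 - t/3) + 11)) = -1/(3*(34/3 - t/3)))
-123*m(F(-2), 9) = -123/(-34 - 80*(-2)) = -123/(-34 + 160) = -123/126 = -123*1/126 = -41/42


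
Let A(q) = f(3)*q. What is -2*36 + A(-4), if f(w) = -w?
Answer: -60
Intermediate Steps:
A(q) = -3*q (A(q) = (-1*3)*q = -3*q)
-2*36 + A(-4) = -2*36 - 3*(-4) = -72 + 12 = -60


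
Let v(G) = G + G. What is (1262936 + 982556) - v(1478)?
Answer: 2242536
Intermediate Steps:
v(G) = 2*G
(1262936 + 982556) - v(1478) = (1262936 + 982556) - 2*1478 = 2245492 - 1*2956 = 2245492 - 2956 = 2242536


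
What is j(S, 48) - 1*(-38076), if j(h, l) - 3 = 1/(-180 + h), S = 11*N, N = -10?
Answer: 11042909/290 ≈ 38079.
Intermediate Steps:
S = -110 (S = 11*(-10) = -110)
j(h, l) = 3 + 1/(-180 + h)
j(S, 48) - 1*(-38076) = (-539 + 3*(-110))/(-180 - 110) - 1*(-38076) = (-539 - 330)/(-290) + 38076 = -1/290*(-869) + 38076 = 869/290 + 38076 = 11042909/290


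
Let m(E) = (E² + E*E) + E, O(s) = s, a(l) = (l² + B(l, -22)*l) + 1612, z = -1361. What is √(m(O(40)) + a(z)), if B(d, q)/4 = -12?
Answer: √1922501 ≈ 1386.5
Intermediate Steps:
B(d, q) = -48 (B(d, q) = 4*(-12) = -48)
a(l) = 1612 + l² - 48*l (a(l) = (l² - 48*l) + 1612 = 1612 + l² - 48*l)
m(E) = E + 2*E² (m(E) = (E² + E²) + E = 2*E² + E = E + 2*E²)
√(m(O(40)) + a(z)) = √(40*(1 + 2*40) + (1612 + (-1361)² - 48*(-1361))) = √(40*(1 + 80) + (1612 + 1852321 + 65328)) = √(40*81 + 1919261) = √(3240 + 1919261) = √1922501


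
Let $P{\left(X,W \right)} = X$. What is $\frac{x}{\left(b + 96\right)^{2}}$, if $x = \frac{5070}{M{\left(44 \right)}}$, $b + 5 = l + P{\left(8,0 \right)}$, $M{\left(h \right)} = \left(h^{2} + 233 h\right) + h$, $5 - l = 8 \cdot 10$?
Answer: $\frac{845}{1174272} \approx 0.00071959$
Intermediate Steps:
$l = -75$ ($l = 5 - 8 \cdot 10 = 5 - 80 = -75$)
$M{\left(h \right)} = h^{2} + 234 h$
$b = -72$ ($b = -5 + \left(-75 + 8\right) = -5 - 67 = -72$)
$x = \frac{2535}{6116}$ ($x = \frac{5070}{44 \left(234 + 44\right)} = \frac{5070}{44 \cdot 278} = \frac{5070}{12232} = 5070 \cdot \frac{1}{12232} = \frac{2535}{6116} \approx 0.41449$)
$\frac{x}{\left(b + 96\right)^{2}} = \frac{2535}{6116 \left(-72 + 96\right)^{2}} = \frac{2535}{6116 \cdot 24^{2}} = \frac{2535}{6116 \cdot 576} = \frac{2535}{6116} \cdot \frac{1}{576} = \frac{845}{1174272}$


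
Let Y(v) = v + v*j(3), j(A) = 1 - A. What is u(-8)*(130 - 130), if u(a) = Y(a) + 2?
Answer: 0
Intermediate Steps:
Y(v) = -v (Y(v) = v + v*(1 - 1*3) = v + v*(1 - 3) = v + v*(-2) = v - 2*v = -v)
u(a) = 2 - a (u(a) = -a + 2 = 2 - a)
u(-8)*(130 - 130) = (2 - 1*(-8))*(130 - 130) = (2 + 8)*0 = 10*0 = 0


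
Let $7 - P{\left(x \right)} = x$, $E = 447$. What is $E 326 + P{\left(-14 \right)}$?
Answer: $145743$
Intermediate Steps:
$P{\left(x \right)} = 7 - x$
$E 326 + P{\left(-14 \right)} = 447 \cdot 326 + \left(7 - -14\right) = 145722 + \left(7 + 14\right) = 145722 + 21 = 145743$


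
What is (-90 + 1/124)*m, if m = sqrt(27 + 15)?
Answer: -11159*sqrt(42)/124 ≈ -583.21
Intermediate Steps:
m = sqrt(42) ≈ 6.4807
(-90 + 1/124)*m = (-90 + 1/124)*sqrt(42) = -11159*sqrt(42)/124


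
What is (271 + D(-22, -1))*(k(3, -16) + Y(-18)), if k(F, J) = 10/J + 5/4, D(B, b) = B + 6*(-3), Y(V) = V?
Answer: -32109/8 ≈ -4013.6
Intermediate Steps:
D(B, b) = -18 + B (D(B, b) = B - 18 = -18 + B)
k(F, J) = 5/4 + 10/J (k(F, J) = 10/J + 5*(¼) = 10/J + 5/4 = 5/4 + 10/J)
(271 + D(-22, -1))*(k(3, -16) + Y(-18)) = (271 + (-18 - 22))*((5/4 + 10/(-16)) - 18) = (271 - 40)*((5/4 + 10*(-1/16)) - 18) = 231*((5/4 - 5/8) - 18) = 231*(5/8 - 18) = 231*(-139/8) = -32109/8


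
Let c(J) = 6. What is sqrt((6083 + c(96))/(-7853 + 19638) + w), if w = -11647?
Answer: I*sqrt(1617536103710)/11785 ≈ 107.92*I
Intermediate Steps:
sqrt((6083 + c(96))/(-7853 + 19638) + w) = sqrt((6083 + 6)/(-7853 + 19638) - 11647) = sqrt(6089/11785 - 11647) = sqrt(-137253806/11785) = I*sqrt(1617536103710)/11785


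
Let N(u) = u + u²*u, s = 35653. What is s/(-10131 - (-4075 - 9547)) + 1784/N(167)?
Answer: 83032355167/8129893165 ≈ 10.213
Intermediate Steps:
N(u) = u + u³
s/(-10131 - (-4075 - 9547)) + 1784/N(167) = 35653/(-10131 - (-4075 - 9547)) + 1784/(167 + 167³) = 35653/(-10131 - 1*(-13622)) + 1784/(167 + 4657463) = 35653/(-10131 + 13622) + 1784/4657630 = 35653/3491 + 1784*(1/4657630) = 35653*(1/3491) + 892/2328815 = 35653/3491 + 892/2328815 = 83032355167/8129893165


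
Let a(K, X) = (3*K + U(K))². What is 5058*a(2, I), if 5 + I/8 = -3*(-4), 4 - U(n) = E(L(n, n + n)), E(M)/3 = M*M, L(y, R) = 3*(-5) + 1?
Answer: 1689796872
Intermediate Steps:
L(y, R) = -14 (L(y, R) = -15 + 1 = -14)
E(M) = 3*M² (E(M) = 3*(M*M) = 3*M²)
U(n) = -584 (U(n) = 4 - 3*(-14)² = 4 - 3*196 = 4 - 1*588 = 4 - 588 = -584)
I = 56 (I = -40 + 8*(-3*(-4)) = -40 + 8*12 = -40 + 96 = 56)
a(K, X) = (-584 + 3*K)² (a(K, X) = (3*K - 584)² = (-584 + 3*K)²)
5058*a(2, I) = 5058*(-584 + 3*2)² = 5058*(-584 + 6)² = 5058*(-578)² = 5058*334084 = 1689796872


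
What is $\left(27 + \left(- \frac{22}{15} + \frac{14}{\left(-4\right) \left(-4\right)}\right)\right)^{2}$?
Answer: $\frac{10042561}{14400} \approx 697.4$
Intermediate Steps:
$\left(27 + \left(- \frac{22}{15} + \frac{14}{\left(-4\right) \left(-4\right)}\right)\right)^{2} = \left(27 + \left(\left(-22\right) \frac{1}{15} + \frac{14}{16}\right)\right)^{2} = \left(27 + \left(- \frac{22}{15} + 14 \cdot \frac{1}{16}\right)\right)^{2} = \left(27 + \left(- \frac{22}{15} + \frac{7}{8}\right)\right)^{2} = \left(27 - \frac{71}{120}\right)^{2} = \left(\frac{3169}{120}\right)^{2} = \frac{10042561}{14400}$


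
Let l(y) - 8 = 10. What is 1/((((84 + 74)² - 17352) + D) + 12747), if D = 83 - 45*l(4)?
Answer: 1/19632 ≈ 5.0937e-5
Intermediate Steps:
l(y) = 18 (l(y) = 8 + 10 = 18)
D = -727 (D = 83 - 45*18 = 83 - 810 = -727)
1/((((84 + 74)² - 17352) + D) + 12747) = 1/((((84 + 74)² - 17352) - 727) + 12747) = 1/(((158² - 17352) - 727) + 12747) = 1/(((24964 - 17352) - 727) + 12747) = 1/((7612 - 727) + 12747) = 1/(6885 + 12747) = 1/19632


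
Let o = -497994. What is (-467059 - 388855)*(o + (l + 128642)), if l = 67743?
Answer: 258151365626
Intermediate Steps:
(-467059 - 388855)*(o + (l + 128642)) = (-467059 - 388855)*(-497994 + (67743 + 128642)) = -855914*(-497994 + 196385) = -855914*(-301609) = 258151365626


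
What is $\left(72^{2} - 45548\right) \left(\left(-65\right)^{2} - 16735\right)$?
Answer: $504953640$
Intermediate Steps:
$\left(72^{2} - 45548\right) \left(\left(-65\right)^{2} - 16735\right) = \left(5184 - 45548\right) \left(4225 - 16735\right) = \left(-40364\right) \left(-12510\right) = 504953640$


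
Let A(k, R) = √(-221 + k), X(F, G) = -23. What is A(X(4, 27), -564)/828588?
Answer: I*√61/414294 ≈ 1.8852e-5*I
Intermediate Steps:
A(X(4, 27), -564)/828588 = √(-221 - 23)/828588 = √(-244)*(1/828588) = (2*I*√61)*(1/828588) = I*√61/414294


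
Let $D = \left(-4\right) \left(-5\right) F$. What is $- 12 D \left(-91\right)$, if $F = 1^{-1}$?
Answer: $21840$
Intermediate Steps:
$F = 1$
$D = 20$ ($D = \left(-4\right) \left(-5\right) 1 = 20 \cdot 1 = 20$)
$- 12 D \left(-91\right) = \left(-12\right) 20 \left(-91\right) = \left(-240\right) \left(-91\right) = 21840$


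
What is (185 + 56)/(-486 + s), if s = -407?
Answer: -241/893 ≈ -0.26988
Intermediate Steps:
(185 + 56)/(-486 + s) = (185 + 56)/(-486 - 407) = 241/(-893) = 241*(-1/893) = -241/893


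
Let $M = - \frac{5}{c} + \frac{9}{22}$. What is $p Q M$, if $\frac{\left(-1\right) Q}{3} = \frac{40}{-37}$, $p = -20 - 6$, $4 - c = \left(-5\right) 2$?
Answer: $- \frac{12480}{2849} \approx -4.3805$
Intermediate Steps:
$c = 14$ ($c = 4 - \left(-5\right) 2 = 4 - -10 = 4 + 10 = 14$)
$M = \frac{4}{77}$ ($M = - \frac{5}{14} + \frac{9}{22} = \frac{4}{77} \approx 0.051948$)
$p = -26$
$Q = \frac{120}{37}$ ($Q = - 3 \frac{40}{-37} = - 3 \cdot 40 \left(- \frac{1}{37}\right) = \left(-3\right) \left(- \frac{40}{37}\right) = \frac{120}{37} \approx 3.2432$)
$p Q M = \left(-26\right) \frac{120}{37} \cdot \frac{4}{77} = \left(- \frac{3120}{37}\right) \frac{4}{77} = - \frac{12480}{2849}$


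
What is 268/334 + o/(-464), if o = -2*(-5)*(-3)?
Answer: 33593/38744 ≈ 0.86705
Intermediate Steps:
o = -30 (o = 10*(-3) = -30)
268/334 + o/(-464) = 268/334 - 30/(-464) = 268*(1/334) - 30*(-1/464) = 134/167 + 15/232 = 33593/38744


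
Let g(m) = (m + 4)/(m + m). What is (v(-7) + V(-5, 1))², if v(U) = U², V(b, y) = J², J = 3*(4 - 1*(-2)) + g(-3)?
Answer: 174583369/1296 ≈ 1.3471e+5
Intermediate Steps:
g(m) = (4 + m)/(2*m) (g(m) = (4 + m)/((2*m)) = (4 + m)*(1/(2*m)) = (4 + m)/(2*m))
J = 107/6 (J = 3*(4 - 1*(-2)) + (½)*(4 - 3)/(-3) = 3*(4 + 2) + (½)*(-⅓)*1 = 3*6 - ⅙ = 18 - ⅙ = 107/6 ≈ 17.833)
V(b, y) = 11449/36 (V(b, y) = (107/6)² = 11449/36)
(v(-7) + V(-5, 1))² = ((-7)² + 11449/36)² = (49 + 11449/36)² = (13213/36)² = 174583369/1296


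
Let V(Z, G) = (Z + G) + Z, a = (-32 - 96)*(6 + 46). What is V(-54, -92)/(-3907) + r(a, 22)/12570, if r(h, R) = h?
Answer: -11745496/24555495 ≈ -0.47832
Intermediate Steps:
a = -6656 (a = -128*52 = -6656)
V(Z, G) = G + 2*Z (V(Z, G) = (G + Z) + Z = G + 2*Z)
V(-54, -92)/(-3907) + r(a, 22)/12570 = (-92 + 2*(-54))/(-3907) - 6656/12570 = (-92 - 108)*(-1/3907) - 6656*1/12570 = -200*(-1/3907) - 3328/6285 = 200/3907 - 3328/6285 = -11745496/24555495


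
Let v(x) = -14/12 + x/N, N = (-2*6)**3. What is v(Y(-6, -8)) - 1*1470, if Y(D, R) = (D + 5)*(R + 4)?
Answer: -635545/432 ≈ -1471.2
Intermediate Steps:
N = -1728 (N = (-12)**3 = -1728)
Y(D, R) = (4 + R)*(5 + D) (Y(D, R) = (5 + D)*(4 + R) = (4 + R)*(5 + D))
v(x) = -7/6 - x/1728 (v(x) = -14/12 + x/(-1728) = -14*1/12 + x*(-1/1728) = -7/6 - x/1728)
v(Y(-6, -8)) - 1*1470 = (-7/6 - (20 + 4*(-6) + 5*(-8) - 6*(-8))/1728) - 1*1470 = (-7/6 - (20 - 24 - 40 + 48)/1728) - 1470 = (-7/6 - 1/1728*4) - 1470 = (-7/6 - 1/432) - 1470 = -505/432 - 1470 = -635545/432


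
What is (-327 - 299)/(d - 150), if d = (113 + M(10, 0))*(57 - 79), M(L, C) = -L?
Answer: 313/1208 ≈ 0.25911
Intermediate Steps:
d = -2266 (d = (113 - 1*10)*(57 - 79) = (113 - 10)*(-22) = 103*(-22) = -2266)
(-327 - 299)/(d - 150) = (-327 - 299)/(-2266 - 150) = -626/(-2416) = -626*(-1/2416) = 313/1208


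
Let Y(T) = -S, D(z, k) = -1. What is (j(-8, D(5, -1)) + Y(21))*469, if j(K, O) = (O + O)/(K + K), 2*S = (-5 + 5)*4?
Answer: 469/8 ≈ 58.625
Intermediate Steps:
S = 0 (S = ((-5 + 5)*4)/2 = (0*4)/2 = (1/2)*0 = 0)
Y(T) = 0 (Y(T) = -1*0 = 0)
j(K, O) = O/K (j(K, O) = (2*O)/((2*K)) = (2*O)*(1/(2*K)) = O/K)
(j(-8, D(5, -1)) + Y(21))*469 = (-1/(-8) + 0)*469 = (-1*(-1/8) + 0)*469 = (1/8 + 0)*469 = (1/8)*469 = 469/8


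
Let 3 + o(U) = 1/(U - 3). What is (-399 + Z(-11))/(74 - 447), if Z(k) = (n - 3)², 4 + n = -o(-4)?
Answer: 18822/18277 ≈ 1.0298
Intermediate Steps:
o(U) = -3 + 1/(-3 + U) (o(U) = -3 + 1/(U - 3) = -3 + 1/(-3 + U))
n = -6/7 (n = -4 - (10 - 3*(-4))/(-3 - 4) = -4 - (10 + 12)/(-7) = -4 - (-1)*22/7 = -4 - 1*(-22/7) = -4 + 22/7 = -6/7 ≈ -0.85714)
Z(k) = 729/49 (Z(k) = (-6/7 - 3)² = (-27/7)² = 729/49)
(-399 + Z(-11))/(74 - 447) = (-399 + 729/49)/(74 - 447) = -18822/49/(-373) = -18822/49*(-1/373) = 18822/18277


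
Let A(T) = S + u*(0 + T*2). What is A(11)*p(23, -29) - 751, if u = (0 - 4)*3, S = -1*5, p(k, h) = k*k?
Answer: -143052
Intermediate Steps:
p(k, h) = k²
S = -5
u = -12 (u = -4*3 = -12)
A(T) = -5 - 24*T (A(T) = -5 - 12*(0 + T*2) = -5 - 12*(0 + 2*T) = -5 - 24*T)
A(11)*p(23, -29) - 751 = (-5 - 24*11)*23² - 751 = (-5 - 264)*529 - 751 = -269*529 - 751 = -142301 - 751 = -143052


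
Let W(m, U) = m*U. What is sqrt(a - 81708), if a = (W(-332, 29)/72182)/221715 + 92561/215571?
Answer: I*sqrt(3001552438054926952817932454621335)/191664560894235 ≈ 285.85*I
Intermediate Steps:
W(m, U) = U*m
a = 246888105044557/574993682682705 (a = ((29*(-332))/72182)/221715 + 92561/215571 = -9628*1/72182*(1/221715) + 92561*(1/215571) = -4814/36091*1/221715 + 92561/215571 = -4814/8001916065 + 92561/215571 = 246888105044557/574993682682705 ≈ 0.42938)
sqrt(a - 81708) = sqrt(246888105044557/574993682682705 - 81708) = sqrt(-46981336936533415583/574993682682705) = I*sqrt(3001552438054926952817932454621335)/191664560894235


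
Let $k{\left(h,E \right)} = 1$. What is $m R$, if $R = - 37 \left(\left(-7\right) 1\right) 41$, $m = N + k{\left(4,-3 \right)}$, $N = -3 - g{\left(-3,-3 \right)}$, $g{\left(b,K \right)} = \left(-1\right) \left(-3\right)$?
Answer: $-53095$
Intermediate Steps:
$g{\left(b,K \right)} = 3$
$N = -6$ ($N = -3 - 3 = -6$)
$m = -5$ ($m = -6 + 1 = -5$)
$R = 10619$ ($R = \left(-37\right) \left(-7\right) 41 = 259 \cdot 41 = 10619$)
$m R = \left(-5\right) 10619 = -53095$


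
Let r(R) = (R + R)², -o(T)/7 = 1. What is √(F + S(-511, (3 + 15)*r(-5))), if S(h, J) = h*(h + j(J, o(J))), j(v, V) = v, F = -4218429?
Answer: 2*I*√1219277 ≈ 2208.4*I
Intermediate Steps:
o(T) = -7 (o(T) = -7*1 = -7)
r(R) = 4*R² (r(R) = (2*R)² = 4*R²)
S(h, J) = h*(J + h) (S(h, J) = h*(h + J) = h*(J + h))
√(F + S(-511, (3 + 15)*r(-5))) = √(-4218429 - 511*((3 + 15)*(4*(-5)²) - 511)) = √(-4218429 - 511*(18*(4*25) - 511)) = √(-4218429 - 511*(18*100 - 511)) = √(-4218429 - 511*(1800 - 511)) = √(-4218429 - 511*1289) = √(-4218429 - 658679) = √(-4877108) = 2*I*√1219277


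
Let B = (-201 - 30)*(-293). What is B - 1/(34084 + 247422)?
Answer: 19053170597/281506 ≈ 67683.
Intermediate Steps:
B = 67683 (B = -231*(-293) = 67683)
B - 1/(34084 + 247422) = 67683 - 1/(34084 + 247422) = 67683 - 1/281506 = 19053170597/281506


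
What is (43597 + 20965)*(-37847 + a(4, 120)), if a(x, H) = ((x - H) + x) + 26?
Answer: -2449030346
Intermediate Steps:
a(x, H) = 26 - H + 2*x (a(x, H) = (-H + 2*x) + 26 = 26 - H + 2*x)
(43597 + 20965)*(-37847 + a(4, 120)) = (43597 + 20965)*(-37847 + (26 - 1*120 + 2*4)) = 64562*(-37847 + (26 - 120 + 8)) = 64562*(-37847 - 86) = 64562*(-37933) = -2449030346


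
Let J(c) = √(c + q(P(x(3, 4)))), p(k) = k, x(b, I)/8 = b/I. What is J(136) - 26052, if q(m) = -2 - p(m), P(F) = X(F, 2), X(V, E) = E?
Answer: -26052 + 2*√33 ≈ -26041.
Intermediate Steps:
x(b, I) = 8*b/I (x(b, I) = 8*(b/I) = 8*b/I)
P(F) = 2
q(m) = -2 - m
J(c) = √(-4 + c) (J(c) = √(c + (-2 - 1*2)) = √(c + (-2 - 2)) = √(c - 4) = √(-4 + c))
J(136) - 26052 = √(-4 + 136) - 26052 = √132 - 26052 = 2*√33 - 26052 = -26052 + 2*√33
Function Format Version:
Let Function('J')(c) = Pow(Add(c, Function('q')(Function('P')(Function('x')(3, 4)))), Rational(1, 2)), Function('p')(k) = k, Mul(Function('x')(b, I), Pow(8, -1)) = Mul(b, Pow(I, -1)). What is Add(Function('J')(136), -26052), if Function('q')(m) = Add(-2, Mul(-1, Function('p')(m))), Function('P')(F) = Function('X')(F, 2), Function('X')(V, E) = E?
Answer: Add(-26052, Mul(2, Pow(33, Rational(1, 2)))) ≈ -26041.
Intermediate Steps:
Function('x')(b, I) = Mul(8, b, Pow(I, -1)) (Function('x')(b, I) = Mul(8, Mul(b, Pow(I, -1))) = Mul(8, b, Pow(I, -1)))
Function('P')(F) = 2
Function('q')(m) = Add(-2, Mul(-1, m))
Function('J')(c) = Pow(Add(-4, c), Rational(1, 2)) (Function('J')(c) = Pow(Add(c, Add(-2, Mul(-1, 2))), Rational(1, 2)) = Pow(Add(c, Add(-2, -2)), Rational(1, 2)) = Pow(Add(c, -4), Rational(1, 2)) = Pow(Add(-4, c), Rational(1, 2)))
Add(Function('J')(136), -26052) = Add(Pow(Add(-4, 136), Rational(1, 2)), -26052) = Add(Pow(132, Rational(1, 2)), -26052) = Add(Mul(2, Pow(33, Rational(1, 2))), -26052) = Add(-26052, Mul(2, Pow(33, Rational(1, 2))))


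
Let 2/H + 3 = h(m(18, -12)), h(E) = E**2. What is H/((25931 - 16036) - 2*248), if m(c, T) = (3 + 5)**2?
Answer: 2/38470107 ≈ 5.1988e-8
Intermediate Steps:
m(c, T) = 64 (m(c, T) = 8**2 = 64)
H = 2/4093 (H = 2/(-3 + 64**2) = 2/(-3 + 4096) = 2/4093 ≈ 0.00048864)
H/((25931 - 16036) - 2*248) = 2/(4093*((25931 - 16036) - 2*248)) = 2/(4093*(9895 - 496)) = (2/4093)/9399 = (2/4093)*(1/9399) = 2/38470107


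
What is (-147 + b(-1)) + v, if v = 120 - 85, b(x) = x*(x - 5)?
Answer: -106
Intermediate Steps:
b(x) = x*(-5 + x)
v = 35
(-147 + b(-1)) + v = (-147 - (-5 - 1)) + 35 = (-147 - 1*(-6)) + 35 = (-147 + 6) + 35 = -141 + 35 = -106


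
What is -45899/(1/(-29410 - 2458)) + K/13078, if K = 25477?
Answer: 19129312669373/13078 ≈ 1.4627e+9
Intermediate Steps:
-45899/(1/(-29410 - 2458)) + K/13078 = -45899/(1/(-29410 - 2458)) + 25477/13078 = -45899/(1/(-31868)) + 25477*(1/13078) = -45899/(-1/31868) + 25477/13078 = -45899*(-31868) + 25477/13078 = 1462709332 + 25477/13078 = 19129312669373/13078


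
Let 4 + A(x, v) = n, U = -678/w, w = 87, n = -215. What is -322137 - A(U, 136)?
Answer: -321918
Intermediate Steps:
U = -226/29 (U = -678/87 = -678*1/87 = -226/29 ≈ -7.7931)
A(x, v) = -219 (A(x, v) = -4 - 215 = -219)
-322137 - A(U, 136) = -322137 - 1*(-219) = -322137 + 219 = -321918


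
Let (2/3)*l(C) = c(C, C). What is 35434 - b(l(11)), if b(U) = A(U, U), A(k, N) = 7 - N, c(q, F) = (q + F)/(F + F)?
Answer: 70857/2 ≈ 35429.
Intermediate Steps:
c(q, F) = (F + q)/(2*F) (c(q, F) = (F + q)/((2*F)) = (F + q)*(1/(2*F)) = (F + q)/(2*F))
l(C) = 3/2 (l(C) = 3*((C + C)/(2*C))/2 = 3*((2*C)/(2*C))/2 = (3/2)*1 = 3/2)
b(U) = 7 - U
35434 - b(l(11)) = 35434 - (7 - 1*3/2) = 35434 - (7 - 3/2) = 35434 - 1*11/2 = 35434 - 11/2 = 70857/2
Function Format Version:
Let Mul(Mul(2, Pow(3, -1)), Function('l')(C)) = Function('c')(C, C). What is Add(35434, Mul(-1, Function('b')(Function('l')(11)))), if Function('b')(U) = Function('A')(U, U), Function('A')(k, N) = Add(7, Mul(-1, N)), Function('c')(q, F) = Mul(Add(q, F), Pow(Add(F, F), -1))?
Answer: Rational(70857, 2) ≈ 35429.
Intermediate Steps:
Function('c')(q, F) = Mul(Rational(1, 2), Pow(F, -1), Add(F, q)) (Function('c')(q, F) = Mul(Add(F, q), Pow(Mul(2, F), -1)) = Mul(Add(F, q), Mul(Rational(1, 2), Pow(F, -1))) = Mul(Rational(1, 2), Pow(F, -1), Add(F, q)))
Function('l')(C) = Rational(3, 2) (Function('l')(C) = Mul(Rational(3, 2), Mul(Rational(1, 2), Pow(C, -1), Add(C, C))) = Mul(Rational(3, 2), Mul(Rational(1, 2), Pow(C, -1), Mul(2, C))) = Mul(Rational(3, 2), 1) = Rational(3, 2))
Function('b')(U) = Add(7, Mul(-1, U))
Add(35434, Mul(-1, Function('b')(Function('l')(11)))) = Add(35434, Mul(-1, Add(7, Mul(-1, Rational(3, 2))))) = Add(35434, Mul(-1, Add(7, Rational(-3, 2)))) = Add(35434, Mul(-1, Rational(11, 2))) = Add(35434, Rational(-11, 2)) = Rational(70857, 2)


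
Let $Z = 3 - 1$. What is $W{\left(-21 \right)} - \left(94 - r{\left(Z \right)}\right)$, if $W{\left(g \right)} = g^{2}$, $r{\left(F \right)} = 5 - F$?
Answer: $350$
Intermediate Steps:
$Z = 2$
$W{\left(-21 \right)} - \left(94 - r{\left(Z \right)}\right) = \left(-21\right)^{2} - \left(94 - \left(5 - 2\right)\right) = 441 - \left(94 - \left(5 - 2\right)\right) = 441 - \left(94 - 3\right) = 441 - 91 = 350$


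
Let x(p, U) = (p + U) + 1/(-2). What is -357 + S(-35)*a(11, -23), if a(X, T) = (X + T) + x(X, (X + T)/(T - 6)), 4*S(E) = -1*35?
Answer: -80619/232 ≈ -347.50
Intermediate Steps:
S(E) = -35/4 (S(E) = (-1*35)/4 = (¼)*(-35) = -35/4)
x(p, U) = -½ + U + p (x(p, U) = (U + p) - ½ = -½ + U + p)
a(X, T) = -½ + T + 2*X + (T + X)/(-6 + T) (a(X, T) = (X + T) + (-½ + (X + T)/(T - 6) + X) = (T + X) + (-½ + (T + X)/(-6 + T) + X) = (T + X) + (-½ + X + (T + X)/(-6 + T)) = -½ + T + 2*X + (T + X)/(-6 + T))
-357 + S(-35)*a(11, -23) = -357 - 35*(-23 + 11 + (-6 - 23)*(-1 + 2*(-23) + 4*11)/2)/(4*(-6 - 23)) = -357 - 35*(-23 + 11 + (½)*(-29)*(-1 - 46 + 44))/(4*(-29)) = -357 - (-35)*(-23 + 11 + (½)*(-29)*(-3))/116 = -357 - (-35)*(-23 + 11 + 87/2)/116 = -357 - (-35)*63/(116*2) = -357 - 35/4*(-63/58) = -357 + 2205/232 = -80619/232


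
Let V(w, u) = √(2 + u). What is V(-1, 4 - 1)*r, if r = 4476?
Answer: 4476*√5 ≈ 10009.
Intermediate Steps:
V(-1, 4 - 1)*r = √(2 + (4 - 1))*4476 = √(2 + 3)*4476 = √5*4476 = 4476*√5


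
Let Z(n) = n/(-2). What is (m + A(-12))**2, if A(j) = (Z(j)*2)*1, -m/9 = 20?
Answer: 28224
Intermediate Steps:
Z(n) = -n/2 (Z(n) = n*(-1/2) = -n/2)
m = -180 (m = -9*20 = -180)
A(j) = -j (A(j) = (-j/2*2)*1 = -j*1 = -j)
(m + A(-12))**2 = (-180 - 1*(-12))**2 = (-180 + 12)**2 = (-168)**2 = 28224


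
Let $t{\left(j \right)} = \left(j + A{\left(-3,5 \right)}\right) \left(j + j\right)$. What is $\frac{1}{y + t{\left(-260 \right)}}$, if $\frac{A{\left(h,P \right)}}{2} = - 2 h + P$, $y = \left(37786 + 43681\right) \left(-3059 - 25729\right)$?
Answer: $- \frac{1}{2345148236} \approx -4.2641 \cdot 10^{-10}$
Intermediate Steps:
$y = -2345271996$ ($y = 81467 \left(-28788\right) = -2345271996$)
$A{\left(h,P \right)} = - 4 h + 2 P$ ($A{\left(h,P \right)} = 2 \left(- 2 h + P\right) = 2 \left(P - 2 h\right) = - 4 h + 2 P$)
$t{\left(j \right)} = 2 j \left(22 + j\right)$ ($t{\left(j \right)} = \left(j + \left(\left(-4\right) \left(-3\right) + 2 \cdot 5\right)\right) \left(j + j\right) = \left(j + \left(12 + 10\right)\right) 2 j = \left(j + 22\right) 2 j = \left(22 + j\right) 2 j = 2 j \left(22 + j\right)$)
$\frac{1}{y + t{\left(-260 \right)}} = \frac{1}{-2345271996 + 2 \left(-260\right) \left(22 - 260\right)} = \frac{1}{-2345271996 + 2 \left(-260\right) \left(-238\right)} = \frac{1}{-2345271996 + 123760} = \frac{1}{-2345148236} = - \frac{1}{2345148236}$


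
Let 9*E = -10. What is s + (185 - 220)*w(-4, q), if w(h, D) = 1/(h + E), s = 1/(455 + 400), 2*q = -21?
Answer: 269371/39330 ≈ 6.8490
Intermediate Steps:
E = -10/9 (E = (⅑)*(-10) = -10/9 ≈ -1.1111)
q = -21/2 (q = (½)*(-21) = -21/2 ≈ -10.500)
s = 1/855 ≈ 0.0011696
w(h, D) = 1/(-10/9 + h) (w(h, D) = 1/(h - 10/9) = 1/(-10/9 + h))
s + (185 - 220)*w(-4, q) = 1/855 + (185 - 220)*(9/(-10 + 9*(-4))) = 1/855 - 315/(-10 - 36) = 1/855 - 315/(-46) = 1/855 - 315*(-1)/46 = 1/855 - 35*(-9/46) = 1/855 + 315/46 = 269371/39330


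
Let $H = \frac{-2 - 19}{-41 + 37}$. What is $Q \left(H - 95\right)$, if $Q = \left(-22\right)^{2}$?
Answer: $-43439$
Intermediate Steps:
$Q = 484$
$H = \frac{21}{4}$ ($H = - \frac{21}{-4} = \left(-21\right) \left(- \frac{1}{4}\right) = \frac{21}{4} \approx 5.25$)
$Q \left(H - 95\right) = 484 \left(\frac{21}{4} - 95\right) = 484 \left(- \frac{359}{4}\right) = -43439$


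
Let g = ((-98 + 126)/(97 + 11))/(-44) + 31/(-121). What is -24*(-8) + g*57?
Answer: 771277/4356 ≈ 177.06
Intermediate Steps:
g = -3425/13068 (g = (28/108)*(-1/44) + 31*(-1/121) = (28*(1/108))*(-1/44) - 31/121 = (7/27)*(-1/44) - 31/121 = -7/1188 - 31/121 = -3425/13068 ≈ -0.26209)
-24*(-8) + g*57 = -24*(-8) - 3425/13068*57 = 192 - 65075/4356 = 771277/4356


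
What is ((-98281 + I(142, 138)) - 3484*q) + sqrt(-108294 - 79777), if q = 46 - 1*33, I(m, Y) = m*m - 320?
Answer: -123729 + I*sqrt(188071) ≈ -1.2373e+5 + 433.67*I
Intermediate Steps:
I(m, Y) = -320 + m**2 (I(m, Y) = m**2 - 320 = -320 + m**2)
q = 13 (q = 46 - 33 = 13)
((-98281 + I(142, 138)) - 3484*q) + sqrt(-108294 - 79777) = ((-98281 + (-320 + 142**2)) - 3484*13) + sqrt(-108294 - 79777) = ((-98281 + (-320 + 20164)) - 45292) + sqrt(-188071) = ((-98281 + 19844) - 45292) + I*sqrt(188071) = (-78437 - 45292) + I*sqrt(188071) = -123729 + I*sqrt(188071)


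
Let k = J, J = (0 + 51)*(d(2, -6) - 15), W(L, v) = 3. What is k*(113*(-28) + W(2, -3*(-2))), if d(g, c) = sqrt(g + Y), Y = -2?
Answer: 2418165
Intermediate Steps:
d(g, c) = sqrt(-2 + g) (d(g, c) = sqrt(g - 2) = sqrt(-2 + g))
J = -765 (J = (0 + 51)*(sqrt(-2 + 2) - 15) = 51*(sqrt(0) - 15) = 51*(0 - 15) = 51*(-15) = -765)
k = -765
k*(113*(-28) + W(2, -3*(-2))) = -765*(113*(-28) + 3) = -765*(-3164 + 3) = -765*(-3161) = 2418165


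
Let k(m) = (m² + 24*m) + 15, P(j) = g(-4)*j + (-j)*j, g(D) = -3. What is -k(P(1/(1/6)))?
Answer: -1635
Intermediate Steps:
P(j) = -j² - 3*j (P(j) = -3*j + (-j)*j = -3*j - j² = -j² - 3*j)
k(m) = 15 + m² + 24*m
-k(P(1/(1/6))) = -(15 + (-(3 + 1/(1/6))/(1/6))² + 24*(-(3 + 1/(1/6))/(1/6))) = -(15 + (-(3 + 1/(⅙))/⅙)² + 24*(-(3 + 1/(⅙))/⅙)) = -(15 + (-1*6*(3 + 6))² + 24*(-1*6*(3 + 6))) = -(15 + (-1*6*9)² + 24*(-1*6*9)) = -(15 + (-54)² + 24*(-54)) = -(15 + 2916 - 1296) = -1*1635 = -1635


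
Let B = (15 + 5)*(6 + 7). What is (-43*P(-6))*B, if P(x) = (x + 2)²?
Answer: -178880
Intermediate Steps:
P(x) = (2 + x)²
B = 260 (B = 20*13 = 260)
(-43*P(-6))*B = -43*(2 - 6)²*260 = -43*(-4)²*260 = -43*16*260 = -688*260 = -178880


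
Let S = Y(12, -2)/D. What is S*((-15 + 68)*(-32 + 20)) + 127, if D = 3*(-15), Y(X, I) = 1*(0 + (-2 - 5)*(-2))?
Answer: 4873/15 ≈ 324.87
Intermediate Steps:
Y(X, I) = 14 (Y(X, I) = 1*(0 - 7*(-2)) = 1*(0 + 14) = 1*14 = 14)
D = -45
S = -14/45 (S = 14/(-45) = 14*(-1/45) = -14/45 ≈ -0.31111)
S*((-15 + 68)*(-32 + 20)) + 127 = -14*(-15 + 68)*(-32 + 20)/45 + 127 = -742*(-12)/45 + 127 = -14/45*(-636) + 127 = 2968/15 + 127 = 4873/15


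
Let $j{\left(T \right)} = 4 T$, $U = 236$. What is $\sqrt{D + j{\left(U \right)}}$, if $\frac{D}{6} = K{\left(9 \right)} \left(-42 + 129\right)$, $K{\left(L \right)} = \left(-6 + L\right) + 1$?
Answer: $2 \sqrt{758} \approx 55.064$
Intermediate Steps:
$K{\left(L \right)} = -5 + L$
$D = 2088$ ($D = 6 \left(-5 + 9\right) \left(-42 + 129\right) = 6 \cdot 4 \cdot 87 = 6 \cdot 348 = 2088$)
$\sqrt{D + j{\left(U \right)}} = \sqrt{2088 + 4 \cdot 236} = \sqrt{2088 + 944} = \sqrt{3032} = 2 \sqrt{758}$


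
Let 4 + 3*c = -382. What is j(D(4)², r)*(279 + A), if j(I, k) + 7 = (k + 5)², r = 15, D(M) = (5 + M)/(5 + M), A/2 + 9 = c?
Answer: 1441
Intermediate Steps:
c = -386/3 (c = -4/3 + (⅓)*(-382) = -4/3 - 382/3 = -386/3 ≈ -128.67)
A = -826/3 (A = -18 + 2*(-386/3) = -18 - 772/3 = -826/3 ≈ -275.33)
D(M) = 1
j(I, k) = -7 + (5 + k)² (j(I, k) = -7 + (k + 5)² = -7 + (5 + k)²)
j(D(4)², r)*(279 + A) = (-7 + (5 + 15)²)*(279 - 826/3) = (-7 + 20²)*(11/3) = (-7 + 400)*(11/3) = 393*(11/3) = 1441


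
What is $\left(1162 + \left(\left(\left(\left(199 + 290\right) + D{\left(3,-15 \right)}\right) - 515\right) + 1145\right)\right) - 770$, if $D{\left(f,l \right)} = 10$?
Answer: $1521$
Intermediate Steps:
$\left(1162 + \left(\left(\left(\left(199 + 290\right) + D{\left(3,-15 \right)}\right) - 515\right) + 1145\right)\right) - 770 = \left(1162 + \left(\left(\left(\left(199 + 290\right) + 10\right) - 515\right) + 1145\right)\right) - 770 = \left(1162 + \left(\left(\left(489 + 10\right) - 515\right) + 1145\right)\right) - 770 = \left(1162 + \left(\left(499 - 515\right) + 1145\right)\right) - 770 = \left(1162 + \left(-16 + 1145\right)\right) - 770 = \left(1162 + 1129\right) - 770 = 2291 - 770 = 1521$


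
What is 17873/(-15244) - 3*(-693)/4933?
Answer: -56475233/75198652 ≈ -0.75101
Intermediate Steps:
17873/(-15244) - 3*(-693)/4933 = 17873*(-1/15244) + 2079*(1/4933) = -17873/15244 + 2079/4933 = -56475233/75198652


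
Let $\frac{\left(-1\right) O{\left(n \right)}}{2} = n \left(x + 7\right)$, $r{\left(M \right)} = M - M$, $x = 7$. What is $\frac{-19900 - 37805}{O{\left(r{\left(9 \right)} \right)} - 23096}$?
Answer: $\frac{57705}{23096} \approx 2.4985$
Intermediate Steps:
$r{\left(M \right)} = 0$
$O{\left(n \right)} = - 28 n$ ($O{\left(n \right)} = - 2 n \left(7 + 7\right) = - 2 n 14 = - 2 \cdot 14 n = - 28 n$)
$\frac{-19900 - 37805}{O{\left(r{\left(9 \right)} \right)} - 23096} = \frac{-19900 - 37805}{\left(-28\right) 0 - 23096} = - \frac{57705}{0 - 23096} = - \frac{57705}{-23096} = \left(-57705\right) \left(- \frac{1}{23096}\right) = \frac{57705}{23096}$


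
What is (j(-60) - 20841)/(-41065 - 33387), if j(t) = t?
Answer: 20901/74452 ≈ 0.28073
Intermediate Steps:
(j(-60) - 20841)/(-41065 - 33387) = (-60 - 20841)/(-41065 - 33387) = -20901/(-74452) = -20901*(-1/74452) = 20901/74452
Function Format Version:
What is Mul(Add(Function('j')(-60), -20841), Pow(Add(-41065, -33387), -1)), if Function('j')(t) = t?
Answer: Rational(20901, 74452) ≈ 0.28073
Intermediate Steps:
Mul(Add(Function('j')(-60), -20841), Pow(Add(-41065, -33387), -1)) = Mul(Add(-60, -20841), Pow(Add(-41065, -33387), -1)) = Mul(-20901, Pow(-74452, -1)) = Mul(-20901, Rational(-1, 74452)) = Rational(20901, 74452)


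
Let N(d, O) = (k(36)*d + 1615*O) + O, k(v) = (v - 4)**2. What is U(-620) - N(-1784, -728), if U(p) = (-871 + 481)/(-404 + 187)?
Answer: 651708678/217 ≈ 3.0033e+6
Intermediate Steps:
k(v) = (-4 + v)**2
N(d, O) = 1024*d + 1616*O (N(d, O) = ((-4 + 36)**2*d + 1615*O) + O = (32**2*d + 1615*O) + O = (1024*d + 1615*O) + O = 1024*d + 1616*O)
U(p) = 390/217 (U(p) = -390/(-217) = -390*(-1/217) = 390/217)
U(-620) - N(-1784, -728) = 390/217 - (1024*(-1784) + 1616*(-728)) = 390/217 - (-1826816 - 1176448) = 390/217 - 1*(-3003264) = 390/217 + 3003264 = 651708678/217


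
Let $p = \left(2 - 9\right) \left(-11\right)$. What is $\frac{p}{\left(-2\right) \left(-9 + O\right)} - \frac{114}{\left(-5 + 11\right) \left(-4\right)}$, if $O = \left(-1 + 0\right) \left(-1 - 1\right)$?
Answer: $\frac{41}{4} \approx 10.25$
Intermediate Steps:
$p = 77$ ($p = \left(-7\right) \left(-11\right) = 77$)
$O = 2$ ($O = \left(-1\right) \left(-2\right) = 2$)
$\frac{p}{\left(-2\right) \left(-9 + O\right)} - \frac{114}{\left(-5 + 11\right) \left(-4\right)} = \frac{77}{\left(-2\right) \left(-9 + 2\right)} - \frac{114}{\left(-5 + 11\right) \left(-4\right)} = \frac{77}{\left(-2\right) \left(-7\right)} - \frac{114}{6 \left(-4\right)} = \frac{77}{14} - \frac{114}{-24} = 77 \cdot \frac{1}{14} - - \frac{19}{4} = \frac{11}{2} + \frac{19}{4} = \frac{41}{4}$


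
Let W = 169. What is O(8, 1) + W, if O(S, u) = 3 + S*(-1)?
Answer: 164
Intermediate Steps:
O(S, u) = 3 - S
O(8, 1) + W = (3 - 1*8) + 169 = (3 - 8) + 169 = -5 + 169 = 164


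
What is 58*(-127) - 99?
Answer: -7465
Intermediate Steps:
58*(-127) - 99 = -7366 - 99 = -7465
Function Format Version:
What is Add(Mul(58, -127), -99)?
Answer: -7465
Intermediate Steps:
Add(Mul(58, -127), -99) = Add(-7366, -99) = -7465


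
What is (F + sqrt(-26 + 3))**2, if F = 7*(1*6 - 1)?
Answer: (35 + I*sqrt(23))**2 ≈ 1202.0 + 335.71*I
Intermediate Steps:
F = 35 (F = 7*(6 - 1) = 7*5 = 35)
(F + sqrt(-26 + 3))**2 = (35 + sqrt(-26 + 3))**2 = (35 + sqrt(-23))**2 = (35 + I*sqrt(23))**2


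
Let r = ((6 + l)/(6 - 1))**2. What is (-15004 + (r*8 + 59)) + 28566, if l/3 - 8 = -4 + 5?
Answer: 349237/25 ≈ 13969.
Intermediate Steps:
l = 27 (l = 24 + 3*(-4 + 5) = 24 + 3*1 = 24 + 3 = 27)
r = 1089/25 (r = ((6 + 27)/(6 - 1))**2 = (33/5)**2 = 1089/25 ≈ 43.560)
(-15004 + (r*8 + 59)) + 28566 = (-15004 + ((1089/25)*8 + 59)) + 28566 = (-15004 + (8712/25 + 59)) + 28566 = (-15004 + 10187/25) + 28566 = -364913/25 + 28566 = 349237/25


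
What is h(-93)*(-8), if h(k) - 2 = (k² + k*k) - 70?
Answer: -137840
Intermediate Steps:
h(k) = -68 + 2*k² (h(k) = 2 + ((k² + k*k) - 70) = 2 + ((k² + k²) - 70) = 2 + (2*k² - 70) = 2 + (-70 + 2*k²) = -68 + 2*k²)
h(-93)*(-8) = (-68 + 2*(-93)²)*(-8) = (-68 + 2*8649)*(-8) = (-68 + 17298)*(-8) = 17230*(-8) = -137840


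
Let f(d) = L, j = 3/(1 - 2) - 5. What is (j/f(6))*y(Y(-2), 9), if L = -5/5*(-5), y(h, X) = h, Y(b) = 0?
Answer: 0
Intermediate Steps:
j = -8 (j = 3/(-1) - 5 = 3*(-1) - 5 = -3 - 5 = -8)
L = 5 (L = -5*⅕*(-5) = -1*(-5) = 5)
f(d) = 5
(j/f(6))*y(Y(-2), 9) = -8/5*0 = 0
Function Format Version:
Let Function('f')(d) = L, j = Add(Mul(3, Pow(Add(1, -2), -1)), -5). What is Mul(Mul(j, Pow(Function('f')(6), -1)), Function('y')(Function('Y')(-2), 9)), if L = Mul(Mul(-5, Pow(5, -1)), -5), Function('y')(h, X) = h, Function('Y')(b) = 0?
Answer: 0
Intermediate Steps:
j = -8 (j = Add(Mul(3, Pow(-1, -1)), -5) = Add(Mul(3, -1), -5) = Add(-3, -5) = -8)
L = 5 (L = Mul(Mul(-5, Rational(1, 5)), -5) = Mul(-1, -5) = 5)
Function('f')(d) = 5
Mul(Mul(j, Pow(Function('f')(6), -1)), Function('y')(Function('Y')(-2), 9)) = Mul(Mul(-8, Pow(5, -1)), 0) = Mul(Mul(-8, Rational(1, 5)), 0) = Mul(Rational(-8, 5), 0) = 0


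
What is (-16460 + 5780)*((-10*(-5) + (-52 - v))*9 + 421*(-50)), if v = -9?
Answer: 224141160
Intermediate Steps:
(-16460 + 5780)*((-10*(-5) + (-52 - v))*9 + 421*(-50)) = (-16460 + 5780)*((-10*(-5) + (-52 - 1*(-9)))*9 + 421*(-50)) = -10680*((50 + (-52 + 9))*9 - 21050) = -10680*((50 - 43)*9 - 21050) = -10680*(7*9 - 21050) = -10680*(63 - 21050) = -10680*(-20987) = 224141160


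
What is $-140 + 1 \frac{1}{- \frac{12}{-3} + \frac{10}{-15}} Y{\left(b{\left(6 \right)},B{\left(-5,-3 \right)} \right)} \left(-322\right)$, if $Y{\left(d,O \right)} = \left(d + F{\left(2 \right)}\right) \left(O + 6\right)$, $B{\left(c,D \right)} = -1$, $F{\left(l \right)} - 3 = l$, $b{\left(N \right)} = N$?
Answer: $-5453$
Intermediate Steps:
$F{\left(l \right)} = 3 + l$
$Y{\left(d,O \right)} = \left(5 + d\right) \left(6 + O\right)$ ($Y{\left(d,O \right)} = \left(d + \left(3 + 2\right)\right) \left(O + 6\right) = \left(d + 5\right) \left(6 + O\right) = \left(5 + d\right) \left(6 + O\right)$)
$-140 + 1 \frac{1}{- \frac{12}{-3} + \frac{10}{-15}} Y{\left(b{\left(6 \right)},B{\left(-5,-3 \right)} \right)} \left(-322\right) = -140 + 1 \frac{1}{- \frac{12}{-3} + \frac{10}{-15}} \left(30 + 5 \left(-1\right) + 6 \cdot 6 - 6\right) \left(-322\right) = -140 + 1 \frac{1}{\left(-12\right) \left(- \frac{1}{3}\right) + 10 \left(- \frac{1}{15}\right)} \left(30 - 5 + 36 - 6\right) \left(-322\right) = -140 + 1 \frac{1}{4 - \frac{2}{3}} \cdot 55 \left(-322\right) = -140 + 1 \frac{1}{\frac{10}{3}} \cdot 55 \left(-322\right) = -140 + 1 \cdot \frac{3}{10} \cdot 55 \left(-322\right) = -140 + \frac{3}{10} \cdot 55 \left(-322\right) = -140 + \frac{33}{2} \left(-322\right) = -140 - 5313 = -5453$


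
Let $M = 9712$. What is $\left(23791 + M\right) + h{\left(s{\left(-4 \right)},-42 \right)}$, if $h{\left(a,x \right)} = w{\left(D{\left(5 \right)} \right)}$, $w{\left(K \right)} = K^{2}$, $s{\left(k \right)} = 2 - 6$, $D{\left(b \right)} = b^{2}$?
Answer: $34128$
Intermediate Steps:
$s{\left(k \right)} = -4$
$h{\left(a,x \right)} = 625$ ($h{\left(a,x \right)} = \left(5^{2}\right)^{2} = 25^{2} = 625$)
$\left(23791 + M\right) + h{\left(s{\left(-4 \right)},-42 \right)} = \left(23791 + 9712\right) + 625 = 33503 + 625 = 34128$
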